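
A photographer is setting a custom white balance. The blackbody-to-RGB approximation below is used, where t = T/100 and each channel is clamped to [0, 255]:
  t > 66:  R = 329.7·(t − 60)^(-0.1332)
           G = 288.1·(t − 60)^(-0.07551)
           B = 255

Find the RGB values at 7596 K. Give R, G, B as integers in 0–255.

R=228, G=234, B=255

t = 7596/100 = 75.96; the t > 66 branch applies.
R = 329.7·(75.96 − 60)^(-0.1332) = 329.7·15.96^(-0.1332) = 329.7·0.69144 = 227.969.
G = 288.1·(75.96 − 60)^(-0.07551) = 288.1·15.96^(-0.07551) = 288.1·0.81126 = 233.723.
B = 255 by definition for t > 66.
Rounded: (228, 234, 255).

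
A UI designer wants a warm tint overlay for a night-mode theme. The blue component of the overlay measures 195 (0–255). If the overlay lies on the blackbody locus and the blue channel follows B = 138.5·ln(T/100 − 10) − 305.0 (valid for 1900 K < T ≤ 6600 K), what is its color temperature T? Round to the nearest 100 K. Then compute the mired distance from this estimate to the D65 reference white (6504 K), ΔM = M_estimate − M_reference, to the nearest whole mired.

+59 mireds

ln(t − 10) = (195 + 305.0) / 138.5 = 3.6101.
t − 10 = e^3.6101 = 36.970, so t = 46.970.
T = 100·t = 4697 K → 4700 K to the nearest 100 K.
M_estimate = 10⁶/4700 = 212.77; M_reference = 10⁶/6504 = 153.75.
ΔM = 212.77 − 153.75 = 59.01 → +59 mireds.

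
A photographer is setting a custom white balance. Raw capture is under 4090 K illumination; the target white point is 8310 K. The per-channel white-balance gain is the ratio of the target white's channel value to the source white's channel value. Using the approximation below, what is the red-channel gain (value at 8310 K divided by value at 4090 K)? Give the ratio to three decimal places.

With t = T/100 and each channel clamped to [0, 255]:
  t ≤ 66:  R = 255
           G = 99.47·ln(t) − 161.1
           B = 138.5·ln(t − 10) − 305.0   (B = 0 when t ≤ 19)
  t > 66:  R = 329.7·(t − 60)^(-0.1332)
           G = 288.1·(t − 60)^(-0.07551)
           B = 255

0.851

At 4090 K (t = 40.9):
  R = 255 by definition for t ≤ 66.
At 8310 K (t = 83.1):
  R = 329.7·(83.1 − 60)^(-0.1332) = 329.7·23.1^(-0.1332) = 329.7·0.65821 = 217.013.
Gain = 217.013 / 255.000 = 0.8510 → 0.851.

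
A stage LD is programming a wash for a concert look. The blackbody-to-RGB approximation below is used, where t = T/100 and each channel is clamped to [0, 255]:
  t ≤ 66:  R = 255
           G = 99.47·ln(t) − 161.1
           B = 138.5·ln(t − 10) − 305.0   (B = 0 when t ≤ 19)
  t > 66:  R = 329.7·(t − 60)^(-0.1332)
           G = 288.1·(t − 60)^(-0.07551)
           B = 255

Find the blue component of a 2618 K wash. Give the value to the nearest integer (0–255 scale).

81

t = 2618/100 = 26.18; the t ≤ 66 branch applies.
B = 138.5·ln(26.18 − 10) − 305.0 = 138.5·ln 16.18 − 305.0 = 138.5·2.7838 − 305.0 = 80.553.
Rounded: 81.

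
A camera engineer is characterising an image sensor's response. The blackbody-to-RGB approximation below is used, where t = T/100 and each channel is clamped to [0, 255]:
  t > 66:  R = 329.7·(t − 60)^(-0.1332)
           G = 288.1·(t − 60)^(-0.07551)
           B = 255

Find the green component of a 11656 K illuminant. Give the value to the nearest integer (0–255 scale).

t = 11656/100 = 116.56; the t > 66 branch applies.
G = 288.1·(116.56 − 60)^(-0.07551) = 288.1·56.56^(-0.07551) = 288.1·0.73734 = 212.428.
Rounded: 212.

212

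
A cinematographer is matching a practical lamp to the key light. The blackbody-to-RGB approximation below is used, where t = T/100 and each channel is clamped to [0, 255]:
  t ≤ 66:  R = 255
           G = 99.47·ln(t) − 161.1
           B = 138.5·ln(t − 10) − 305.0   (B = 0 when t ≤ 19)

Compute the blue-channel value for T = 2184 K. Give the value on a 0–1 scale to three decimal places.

t = 2184/100 = 21.84; the t ≤ 66 branch applies.
B = 138.5·ln(21.84 − 10) − 305.0 = 138.5·ln 11.84 − 305.0 = 138.5·2.4715 − 305.0 = 37.300.
On a 0–1 scale: 37.300/255 = 0.1463 → 0.146.

0.146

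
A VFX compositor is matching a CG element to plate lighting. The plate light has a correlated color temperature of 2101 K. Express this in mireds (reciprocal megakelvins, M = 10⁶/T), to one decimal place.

476.0 mireds

M = 10⁶ / 2101 = 475.964 → 476.0 mireds.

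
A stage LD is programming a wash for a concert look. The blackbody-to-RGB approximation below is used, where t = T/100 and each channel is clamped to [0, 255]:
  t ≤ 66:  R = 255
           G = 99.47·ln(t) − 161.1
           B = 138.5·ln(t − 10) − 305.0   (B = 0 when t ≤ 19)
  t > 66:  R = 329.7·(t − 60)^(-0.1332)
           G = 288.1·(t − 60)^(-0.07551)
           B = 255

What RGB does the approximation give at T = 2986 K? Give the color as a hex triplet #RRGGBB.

t = 2986/100 = 29.86; the t ≤ 66 branch applies.
R = 255 by definition for t ≤ 66.
G = 99.47·ln 29.86 − 161.1 = 99.47·3.3965 − 161.1 = 176.752.
B = 138.5·ln(29.86 − 10) − 305.0 = 138.5·ln 19.86 − 305.0 = 138.5·2.9887 − 305.0 = 108.936.
Rounded: (255, 177, 109).
In hex: #FFB16D.

#FFB16D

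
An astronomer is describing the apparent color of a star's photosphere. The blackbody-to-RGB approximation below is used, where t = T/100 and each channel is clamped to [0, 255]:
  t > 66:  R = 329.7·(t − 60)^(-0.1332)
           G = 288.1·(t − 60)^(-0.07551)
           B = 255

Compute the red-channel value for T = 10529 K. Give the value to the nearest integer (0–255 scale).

t = 10529/100 = 105.29; the t > 66 branch applies.
R = 329.7·(105.29 − 60)^(-0.1332) = 329.7·45.29^(-0.1332) = 329.7·0.60176 = 198.399.
Rounded: 198.

198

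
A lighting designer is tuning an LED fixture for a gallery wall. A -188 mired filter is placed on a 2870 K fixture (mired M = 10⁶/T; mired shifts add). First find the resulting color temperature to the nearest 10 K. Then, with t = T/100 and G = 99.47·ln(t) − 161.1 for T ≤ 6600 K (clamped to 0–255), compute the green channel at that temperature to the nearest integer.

250

M_in = 10⁶/2870 = 348.43; M_out = 348.43 + (-188) = 160.43.
T_out = 10⁶/160.43 = 6233.2 K → 6230 K; t = 62.3.
G = 99.47·ln 62.3 − 161.1 = 99.47·4.1320 − 161.1 = 249.906.
Rounded: 250.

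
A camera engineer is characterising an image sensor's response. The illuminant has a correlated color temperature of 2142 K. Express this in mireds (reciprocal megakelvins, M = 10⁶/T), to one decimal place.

466.9 mireds

M = 10⁶ / 2142 = 466.853 → 466.9 mireds.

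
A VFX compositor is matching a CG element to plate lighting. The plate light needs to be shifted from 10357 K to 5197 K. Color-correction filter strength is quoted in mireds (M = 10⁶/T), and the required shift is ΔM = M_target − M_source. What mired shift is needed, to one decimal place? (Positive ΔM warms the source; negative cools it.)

M_source = 10⁶/10357 = 96.553; M_target = 10⁶/5197 = 192.419.
ΔM = 192.419 − 96.553 = 95.866 → +95.9 mireds, a warming shift.

+95.9 mireds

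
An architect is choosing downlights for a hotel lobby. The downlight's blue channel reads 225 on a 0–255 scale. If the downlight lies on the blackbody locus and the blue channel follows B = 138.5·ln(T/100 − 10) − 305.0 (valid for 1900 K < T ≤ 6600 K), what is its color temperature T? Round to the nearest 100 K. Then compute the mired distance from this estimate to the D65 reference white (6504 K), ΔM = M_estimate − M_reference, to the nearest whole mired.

+25 mireds

ln(t − 10) = (225 + 305.0) / 138.5 = 3.8267.
t − 10 = e^3.8267 = 45.911, so t = 55.911.
T = 100·t = 5591 K → 5600 K to the nearest 100 K.
M_estimate = 10⁶/5600 = 178.57; M_reference = 10⁶/6504 = 153.75.
ΔM = 178.57 − 153.75 = 24.82 → +25 mireds.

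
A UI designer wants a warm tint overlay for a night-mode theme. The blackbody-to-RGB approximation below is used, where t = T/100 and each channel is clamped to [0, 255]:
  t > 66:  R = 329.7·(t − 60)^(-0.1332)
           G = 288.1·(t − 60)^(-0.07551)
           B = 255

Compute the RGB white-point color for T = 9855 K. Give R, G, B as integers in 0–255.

R=203, G=219, B=255

t = 9855/100 = 98.55; the t > 66 branch applies.
R = 329.7·(98.55 − 60)^(-0.1332) = 329.7·38.55^(-0.1332) = 329.7·0.61481 = 202.703.
G = 288.1·(98.55 − 60)^(-0.07551) = 288.1·38.55^(-0.07551) = 288.1·0.75900 = 218.667.
B = 255 by definition for t > 66.
Rounded: (203, 219, 255).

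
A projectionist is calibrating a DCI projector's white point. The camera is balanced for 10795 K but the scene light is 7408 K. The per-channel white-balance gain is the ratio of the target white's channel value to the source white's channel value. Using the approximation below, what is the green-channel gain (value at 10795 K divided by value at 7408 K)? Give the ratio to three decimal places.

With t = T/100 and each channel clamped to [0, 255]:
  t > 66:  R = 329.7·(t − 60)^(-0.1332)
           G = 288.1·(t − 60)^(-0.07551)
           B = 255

0.912

At 7408 K (t = 74.08):
  G = 288.1·(74.08 − 60)^(-0.07551) = 288.1·14.08^(-0.07551) = 288.1·0.81897 = 235.946.
At 10795 K (t = 107.95):
  G = 288.1·(107.95 − 60)^(-0.07551) = 288.1·47.95^(-0.07551) = 288.1·0.74659 = 215.093.
Gain = 215.093 / 235.946 = 0.9116 → 0.912.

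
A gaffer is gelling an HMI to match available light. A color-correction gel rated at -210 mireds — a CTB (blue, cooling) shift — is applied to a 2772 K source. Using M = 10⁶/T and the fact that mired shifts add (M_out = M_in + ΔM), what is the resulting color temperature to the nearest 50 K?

M_in = 10⁶/2772 = 360.75 mireds.
M_out = 360.75 + (-210) = 150.75 mireds.
T_out = 10⁶/150.75 = 6633.5 K → 6650 K.

6650 K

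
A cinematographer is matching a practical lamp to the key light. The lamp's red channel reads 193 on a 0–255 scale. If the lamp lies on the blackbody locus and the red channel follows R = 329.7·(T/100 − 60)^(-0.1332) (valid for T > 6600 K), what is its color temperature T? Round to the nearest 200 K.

11600 K

(t − 60)^(-0.1332) = 193/329.7 = 0.58538.
t − 60 = 0.58538^(1/-0.1332) = 0.58538^(-7.508) = 55.713, so t = 115.713.
T = 100·t = 11571 K → 11600 K to the nearest 200 K.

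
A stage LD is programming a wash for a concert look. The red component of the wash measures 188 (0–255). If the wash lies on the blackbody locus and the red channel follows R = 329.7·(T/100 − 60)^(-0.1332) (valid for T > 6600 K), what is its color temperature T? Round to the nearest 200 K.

12800 K

(t − 60)^(-0.1332) = 188/329.7 = 0.57022.
t − 60 = 0.57022^(1/-0.1332) = 0.57022^(-7.508) = 67.848, so t = 127.848.
T = 100·t = 12785 K → 12800 K to the nearest 200 K.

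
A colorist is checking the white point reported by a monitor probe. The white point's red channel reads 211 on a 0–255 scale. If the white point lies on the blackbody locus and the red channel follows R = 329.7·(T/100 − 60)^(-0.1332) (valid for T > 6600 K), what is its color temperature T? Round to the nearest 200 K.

8800 K

(t − 60)^(-0.1332) = 211/329.7 = 0.63998.
t − 60 = 0.63998^(1/-0.1332) = 0.63998^(-7.508) = 28.525, so t = 88.525.
T = 100·t = 8853 K → 8800 K to the nearest 200 K.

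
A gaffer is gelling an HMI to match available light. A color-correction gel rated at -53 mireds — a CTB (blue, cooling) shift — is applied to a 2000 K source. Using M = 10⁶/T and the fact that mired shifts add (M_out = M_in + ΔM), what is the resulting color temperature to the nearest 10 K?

M_in = 10⁶/2000 = 500.00 mireds.
M_out = 500.00 + (-53) = 447.00 mireds.
T_out = 10⁶/447.00 = 2237.1 K → 2240 K.

2240 K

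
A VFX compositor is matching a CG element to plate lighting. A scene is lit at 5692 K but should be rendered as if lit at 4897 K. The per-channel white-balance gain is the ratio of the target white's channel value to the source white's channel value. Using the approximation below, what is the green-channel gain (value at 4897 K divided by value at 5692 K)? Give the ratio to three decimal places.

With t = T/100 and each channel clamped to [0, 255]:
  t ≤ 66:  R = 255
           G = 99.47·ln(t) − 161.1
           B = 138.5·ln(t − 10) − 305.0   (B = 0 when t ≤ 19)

0.938

At 5692 K (t = 56.92):
  G = 99.47·ln 56.92 − 161.1 = 99.47·4.0416 − 161.1 = 240.923.
At 4897 K (t = 48.97):
  G = 99.47·ln 48.97 − 161.1 = 99.47·3.8912 − 161.1 = 225.958.
Gain = 225.958 / 240.923 = 0.9379 → 0.938.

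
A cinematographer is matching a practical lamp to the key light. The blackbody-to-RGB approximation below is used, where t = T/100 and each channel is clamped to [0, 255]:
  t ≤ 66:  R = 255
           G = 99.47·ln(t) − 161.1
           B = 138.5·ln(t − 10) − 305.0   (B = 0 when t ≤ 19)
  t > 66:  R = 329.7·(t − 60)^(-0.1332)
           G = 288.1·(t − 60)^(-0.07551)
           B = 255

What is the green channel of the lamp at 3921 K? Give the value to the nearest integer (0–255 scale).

204

t = 3921/100 = 39.21; the t ≤ 66 branch applies.
G = 99.47·ln 39.21 − 161.1 = 99.47·3.6689 − 161.1 = 203.849.
Rounded: 204.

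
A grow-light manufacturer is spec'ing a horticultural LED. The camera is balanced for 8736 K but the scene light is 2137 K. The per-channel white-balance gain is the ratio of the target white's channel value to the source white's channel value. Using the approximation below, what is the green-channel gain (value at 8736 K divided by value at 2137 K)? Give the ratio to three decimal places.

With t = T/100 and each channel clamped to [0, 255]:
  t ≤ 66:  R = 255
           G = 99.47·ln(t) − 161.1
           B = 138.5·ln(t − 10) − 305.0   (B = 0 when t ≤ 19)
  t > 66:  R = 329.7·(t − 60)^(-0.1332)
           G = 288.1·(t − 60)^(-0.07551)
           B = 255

1.564

At 2137 K (t = 21.37):
  G = 99.47·ln 21.37 − 161.1 = 99.47·3.0620 − 161.1 = 143.476.
At 8736 K (t = 87.36):
  G = 288.1·(87.36 − 60)^(-0.07551) = 288.1·27.36^(-0.07551) = 288.1·0.77890 = 224.402.
Gain = 224.402 / 143.476 = 1.5640 → 1.564.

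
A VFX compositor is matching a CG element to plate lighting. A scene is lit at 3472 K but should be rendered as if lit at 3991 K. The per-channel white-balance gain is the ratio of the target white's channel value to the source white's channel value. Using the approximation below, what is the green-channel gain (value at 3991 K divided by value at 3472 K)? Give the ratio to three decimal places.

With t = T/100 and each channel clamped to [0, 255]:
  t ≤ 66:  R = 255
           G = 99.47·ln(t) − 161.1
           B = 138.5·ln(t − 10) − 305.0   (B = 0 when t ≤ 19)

At 3472 K (t = 34.72):
  G = 99.47·ln 34.72 − 161.1 = 99.47·3.5473 − 161.1 = 191.752.
At 3991 K (t = 39.91):
  G = 99.47·ln 39.91 − 161.1 = 99.47·3.6866 − 161.1 = 205.609.
Gain = 205.609 / 191.752 = 1.0723 → 1.072.

1.072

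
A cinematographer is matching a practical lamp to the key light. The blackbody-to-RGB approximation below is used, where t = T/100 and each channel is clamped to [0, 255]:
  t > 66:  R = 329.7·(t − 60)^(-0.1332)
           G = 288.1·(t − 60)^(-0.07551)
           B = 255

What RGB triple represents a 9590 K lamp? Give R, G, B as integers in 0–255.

t = 9590/100 = 95.9; the t > 66 branch applies.
R = 329.7·(95.9 − 60)^(-0.1332) = 329.7·35.9^(-0.1332) = 329.7·0.62067 = 204.635.
G = 288.1·(95.9 − 60)^(-0.07551) = 288.1·35.9^(-0.07551) = 288.1·0.76309 = 219.846.
B = 255 by definition for t > 66.
Rounded: (205, 220, 255).

R=205, G=220, B=255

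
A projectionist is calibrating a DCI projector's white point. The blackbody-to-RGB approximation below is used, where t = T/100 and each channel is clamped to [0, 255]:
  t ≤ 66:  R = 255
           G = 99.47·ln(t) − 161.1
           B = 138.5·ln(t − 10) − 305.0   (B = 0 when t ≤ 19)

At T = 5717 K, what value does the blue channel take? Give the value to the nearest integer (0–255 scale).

t = 5717/100 = 57.17; the t ≤ 66 branch applies.
B = 138.5·ln(57.17 − 10) − 305.0 = 138.5·ln 47.17 − 305.0 = 138.5·3.8538 − 305.0 = 228.745.
Rounded: 229.

229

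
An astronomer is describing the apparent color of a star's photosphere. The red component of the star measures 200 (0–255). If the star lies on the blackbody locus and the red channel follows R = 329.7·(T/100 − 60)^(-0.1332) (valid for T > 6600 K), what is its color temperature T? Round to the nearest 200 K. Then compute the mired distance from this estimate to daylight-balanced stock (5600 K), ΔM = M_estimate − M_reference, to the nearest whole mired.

-81 mireds

(t − 60)^(-0.1332) = 200/329.7 = 0.60661.
t − 60 = 0.60661^(1/-0.1332) = 0.60661^(-7.508) = 42.638, so t = 102.638.
T = 100·t = 10264 K → 10200 K to the nearest 200 K.
M_estimate = 10⁶/10200 = 98.04; M_reference = 10⁶/5600 = 178.57.
ΔM = 98.04 − 178.57 = -80.53 → -81 mireds.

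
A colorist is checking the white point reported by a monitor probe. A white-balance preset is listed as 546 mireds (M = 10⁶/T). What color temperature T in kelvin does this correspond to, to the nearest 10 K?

1830 K

T = 10⁶ / 546 = 1831.50 K → 1830 K.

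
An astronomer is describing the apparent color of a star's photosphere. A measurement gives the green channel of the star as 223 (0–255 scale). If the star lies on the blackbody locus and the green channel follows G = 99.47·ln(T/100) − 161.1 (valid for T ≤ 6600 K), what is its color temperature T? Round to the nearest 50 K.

4750 K

ln t = (223 + 161.1) / 99.47 = 3.8615.
t = e^3.8615 = 47.535.
T = 100·t = 4753 K → 4750 K to the nearest 50 K.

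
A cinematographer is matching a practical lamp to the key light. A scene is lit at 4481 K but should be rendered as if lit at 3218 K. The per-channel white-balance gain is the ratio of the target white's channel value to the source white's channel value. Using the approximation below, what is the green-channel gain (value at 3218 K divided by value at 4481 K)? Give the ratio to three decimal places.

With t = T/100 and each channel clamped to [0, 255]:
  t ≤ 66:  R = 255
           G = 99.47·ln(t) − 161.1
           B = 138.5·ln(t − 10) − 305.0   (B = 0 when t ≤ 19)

0.848

At 4481 K (t = 44.81):
  G = 99.47·ln 44.81 − 161.1 = 99.47·3.8024 − 161.1 = 217.128.
At 3218 K (t = 32.18):
  G = 99.47·ln 32.18 − 161.1 = 99.47·3.4713 − 161.1 = 184.195.
Gain = 184.195 / 217.128 = 0.8483 → 0.848.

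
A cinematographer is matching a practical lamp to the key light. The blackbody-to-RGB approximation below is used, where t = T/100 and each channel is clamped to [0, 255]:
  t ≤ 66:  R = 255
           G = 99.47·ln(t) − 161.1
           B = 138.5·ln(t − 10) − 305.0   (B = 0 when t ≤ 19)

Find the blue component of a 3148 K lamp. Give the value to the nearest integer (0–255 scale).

120

t = 3148/100 = 31.48; the t ≤ 66 branch applies.
B = 138.5·ln(31.48 − 10) − 305.0 = 138.5·ln 21.48 − 305.0 = 138.5·3.0671 − 305.0 = 119.796.
Rounded: 120.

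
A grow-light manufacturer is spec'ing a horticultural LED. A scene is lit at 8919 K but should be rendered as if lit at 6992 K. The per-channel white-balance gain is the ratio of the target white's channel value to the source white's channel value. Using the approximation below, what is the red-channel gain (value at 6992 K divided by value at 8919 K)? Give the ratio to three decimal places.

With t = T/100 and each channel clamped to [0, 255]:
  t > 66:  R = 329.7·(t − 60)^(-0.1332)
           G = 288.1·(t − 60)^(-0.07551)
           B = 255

At 8919 K (t = 89.19):
  R = 329.7·(89.19 − 60)^(-0.1332) = 329.7·29.19^(-0.1332) = 329.7·0.63801 = 210.354.
At 6992 K (t = 69.92):
  R = 329.7·(69.92 − 60)^(-0.1332) = 329.7·9.92^(-0.1332) = 329.7·0.73666 = 242.875.
Gain = 242.875 / 210.354 = 1.1546 → 1.155.

1.155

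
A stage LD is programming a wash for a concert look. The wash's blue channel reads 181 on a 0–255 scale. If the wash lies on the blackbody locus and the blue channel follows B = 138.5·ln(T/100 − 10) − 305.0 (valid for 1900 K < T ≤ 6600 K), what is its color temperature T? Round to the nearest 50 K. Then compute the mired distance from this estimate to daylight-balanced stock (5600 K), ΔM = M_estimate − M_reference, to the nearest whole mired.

+51 mireds

ln(t − 10) = (181 + 305.0) / 138.5 = 3.5090.
t − 10 = e^3.5090 = 33.416, so t = 43.416.
T = 100·t = 4342 K → 4350 K to the nearest 50 K.
M_estimate = 10⁶/4350 = 229.89; M_reference = 10⁶/5600 = 178.57.
ΔM = 229.89 − 178.57 = 51.31 → +51 mireds.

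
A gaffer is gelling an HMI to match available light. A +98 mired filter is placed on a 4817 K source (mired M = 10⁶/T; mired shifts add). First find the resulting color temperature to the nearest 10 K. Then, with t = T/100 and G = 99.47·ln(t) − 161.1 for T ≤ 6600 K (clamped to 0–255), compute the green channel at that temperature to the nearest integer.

M_in = 10⁶/4817 = 207.60; M_out = 207.60 + (+98) = 305.60.
T_out = 10⁶/305.60 = 3272.3 K → 3270 K; t = 32.7.
G = 99.47·ln 32.7 − 161.1 = 99.47·3.4874 − 161.1 = 185.789.
Rounded: 186.

186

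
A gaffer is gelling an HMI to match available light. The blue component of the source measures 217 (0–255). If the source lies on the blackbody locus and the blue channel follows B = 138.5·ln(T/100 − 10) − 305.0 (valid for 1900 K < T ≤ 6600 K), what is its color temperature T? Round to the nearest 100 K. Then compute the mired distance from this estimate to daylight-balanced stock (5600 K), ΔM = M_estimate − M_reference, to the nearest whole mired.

ln(t − 10) = (217 + 305.0) / 138.5 = 3.7690.
t − 10 = e^3.7690 = 43.335, so t = 53.335.
T = 100·t = 5333 K → 5300 K to the nearest 100 K.
M_estimate = 10⁶/5300 = 188.68; M_reference = 10⁶/5600 = 178.57.
ΔM = 188.68 − 178.57 = 10.11 → +10 mireds.

+10 mireds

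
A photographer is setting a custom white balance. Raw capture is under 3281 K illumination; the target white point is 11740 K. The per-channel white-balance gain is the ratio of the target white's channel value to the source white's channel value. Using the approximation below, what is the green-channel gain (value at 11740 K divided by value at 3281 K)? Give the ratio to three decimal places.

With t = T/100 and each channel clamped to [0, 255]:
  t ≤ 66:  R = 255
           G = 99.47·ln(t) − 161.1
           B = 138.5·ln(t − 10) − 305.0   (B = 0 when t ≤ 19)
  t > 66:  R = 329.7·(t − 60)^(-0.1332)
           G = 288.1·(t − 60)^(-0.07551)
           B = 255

1.140

At 3281 K (t = 32.81):
  G = 99.47·ln 32.81 − 161.1 = 99.47·3.4907 − 161.1 = 186.123.
At 11740 K (t = 117.4):
  G = 288.1·(117.4 − 60)^(-0.07551) = 288.1·57.4^(-0.07551) = 288.1·0.73652 = 212.191.
Gain = 212.191 / 186.123 = 1.1401 → 1.140.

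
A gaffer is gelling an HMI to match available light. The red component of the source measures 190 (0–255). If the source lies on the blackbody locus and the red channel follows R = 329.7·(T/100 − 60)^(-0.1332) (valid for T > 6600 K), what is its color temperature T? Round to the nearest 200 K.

(t − 60)^(-0.1332) = 190/329.7 = 0.57628.
t − 60 = 0.57628^(1/-0.1332) = 0.57628^(-7.508) = 62.667, so t = 122.667.
T = 100·t = 12267 K → 12200 K to the nearest 200 K.

12200 K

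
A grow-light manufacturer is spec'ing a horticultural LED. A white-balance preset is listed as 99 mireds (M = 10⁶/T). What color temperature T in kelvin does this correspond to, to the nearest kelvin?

T = 10⁶ / 99 = 10101.01 K → 10101 K.

10101 K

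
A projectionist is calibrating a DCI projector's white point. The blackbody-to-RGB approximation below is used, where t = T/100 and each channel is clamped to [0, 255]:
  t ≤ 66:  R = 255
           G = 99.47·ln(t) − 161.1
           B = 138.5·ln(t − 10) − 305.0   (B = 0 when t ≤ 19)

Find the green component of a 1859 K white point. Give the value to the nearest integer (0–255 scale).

130

t = 1859/100 = 18.59; the t ≤ 66 branch applies.
G = 99.47·ln 18.59 − 161.1 = 99.47·2.9226 − 161.1 = 129.613.
Rounded: 130.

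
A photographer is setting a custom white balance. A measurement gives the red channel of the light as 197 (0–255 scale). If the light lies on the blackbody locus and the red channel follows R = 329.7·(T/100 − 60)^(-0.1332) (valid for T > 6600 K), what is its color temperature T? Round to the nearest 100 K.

(t − 60)^(-0.1332) = 197/329.7 = 0.59751.
t − 60 = 0.59751^(1/-0.1332) = 0.59751^(-7.508) = 47.761, so t = 107.761.
T = 100·t = 10776 K → 10800 K to the nearest 100 K.

10800 K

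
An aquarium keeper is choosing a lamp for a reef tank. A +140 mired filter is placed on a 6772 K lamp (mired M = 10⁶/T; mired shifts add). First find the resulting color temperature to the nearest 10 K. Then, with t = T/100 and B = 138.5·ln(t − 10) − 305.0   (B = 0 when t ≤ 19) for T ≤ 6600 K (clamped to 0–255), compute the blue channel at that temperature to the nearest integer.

M_in = 10⁶/6772 = 147.67; M_out = 147.67 + (+140) = 287.67.
T_out = 10⁶/287.67 = 3476.2 K → 3480 K; t = 34.8.
B = 138.5·ln(34.8 − 10) − 305.0 = 138.5·ln 24.8 − 305.0 = 138.5·3.2108 − 305.0 = 139.702.
Rounded: 140.

140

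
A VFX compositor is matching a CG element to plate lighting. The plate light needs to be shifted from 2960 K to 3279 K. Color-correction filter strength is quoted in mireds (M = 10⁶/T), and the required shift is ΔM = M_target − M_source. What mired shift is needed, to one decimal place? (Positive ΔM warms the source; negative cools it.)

-32.9 mireds

M_source = 10⁶/2960 = 337.838; M_target = 10⁶/3279 = 304.971.
ΔM = 304.971 − 337.838 = -32.867 → -32.9 mireds, a cooling shift.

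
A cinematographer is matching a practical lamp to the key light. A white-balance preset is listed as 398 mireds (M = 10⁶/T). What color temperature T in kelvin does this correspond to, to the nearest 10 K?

2510 K

T = 10⁶ / 398 = 2512.56 K → 2510 K.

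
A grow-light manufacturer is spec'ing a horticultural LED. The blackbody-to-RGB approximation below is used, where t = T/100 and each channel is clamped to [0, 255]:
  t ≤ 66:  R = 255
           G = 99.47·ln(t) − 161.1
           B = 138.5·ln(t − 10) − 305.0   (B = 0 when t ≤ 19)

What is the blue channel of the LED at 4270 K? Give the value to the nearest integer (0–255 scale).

178

t = 4270/100 = 42.7; the t ≤ 66 branch applies.
B = 138.5·ln(42.7 − 10) − 305.0 = 138.5·ln 32.7 − 305.0 = 138.5·3.4874 − 305.0 = 178.001.
Rounded: 178.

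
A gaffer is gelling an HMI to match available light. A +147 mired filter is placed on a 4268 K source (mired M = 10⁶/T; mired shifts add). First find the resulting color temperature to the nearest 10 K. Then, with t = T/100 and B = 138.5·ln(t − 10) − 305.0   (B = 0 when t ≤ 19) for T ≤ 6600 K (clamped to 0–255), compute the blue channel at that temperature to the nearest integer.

M_in = 10⁶/4268 = 234.30; M_out = 234.30 + (+147) = 381.30.
T_out = 10⁶/381.30 = 2622.6 K → 2620 K; t = 26.2.
B = 138.5·ln(26.2 − 10) − 305.0 = 138.5·ln 16.2 − 305.0 = 138.5·2.7850 − 305.0 = 80.724.
Rounded: 81.

81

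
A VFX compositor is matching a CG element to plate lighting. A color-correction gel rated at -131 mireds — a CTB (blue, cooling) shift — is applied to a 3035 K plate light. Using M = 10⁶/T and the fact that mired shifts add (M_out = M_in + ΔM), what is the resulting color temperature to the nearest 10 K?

M_in = 10⁶/3035 = 329.49 mireds.
M_out = 329.49 + (-131) = 198.49 mireds.
T_out = 10⁶/198.49 = 5038.1 K → 5040 K.

5040 K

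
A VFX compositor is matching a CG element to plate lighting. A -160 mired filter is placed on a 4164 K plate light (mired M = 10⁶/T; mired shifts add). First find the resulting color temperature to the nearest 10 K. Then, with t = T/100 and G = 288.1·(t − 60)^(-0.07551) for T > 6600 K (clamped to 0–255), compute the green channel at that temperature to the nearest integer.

210

M_in = 10⁶/4164 = 240.15; M_out = 240.15 + (-160) = 80.15.
T_out = 10⁶/80.15 = 12476.0 K → 12480 K; t = 124.8.
G = 288.1·(124.8 − 60)^(-0.07551) = 288.1·64.8^(-0.07551) = 288.1·0.72981 = 210.257.
Rounded: 210.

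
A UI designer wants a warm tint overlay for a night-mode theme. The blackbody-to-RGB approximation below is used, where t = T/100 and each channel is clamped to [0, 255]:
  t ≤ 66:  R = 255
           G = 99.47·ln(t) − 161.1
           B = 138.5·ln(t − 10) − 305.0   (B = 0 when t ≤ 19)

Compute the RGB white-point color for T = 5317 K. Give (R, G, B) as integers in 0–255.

t = 5317/100 = 53.17; the t ≤ 66 branch applies.
R = 255 by definition for t ≤ 66.
G = 99.47·ln 53.17 − 161.1 = 99.47·3.9735 − 161.1 = 234.143.
B = 138.5·ln(53.17 − 10) − 305.0 = 138.5·ln 43.17 − 305.0 = 138.5·3.7651 − 305.0 = 216.473.
Rounded: (255, 234, 216).

(255, 234, 216)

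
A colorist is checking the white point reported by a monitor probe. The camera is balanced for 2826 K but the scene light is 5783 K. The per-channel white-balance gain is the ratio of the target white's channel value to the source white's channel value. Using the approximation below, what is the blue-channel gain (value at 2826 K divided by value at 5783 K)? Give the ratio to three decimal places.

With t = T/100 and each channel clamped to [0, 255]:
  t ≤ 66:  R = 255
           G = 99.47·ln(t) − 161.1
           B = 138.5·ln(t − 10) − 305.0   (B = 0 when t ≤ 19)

0.422

At 5783 K (t = 57.83):
  B = 138.5·ln(57.83 − 10) − 305.0 = 138.5·ln 47.83 − 305.0 = 138.5·3.8677 − 305.0 = 230.670.
At 2826 K (t = 28.26):
  B = 138.5·ln(28.26 − 10) − 305.0 = 138.5·ln 18.26 − 305.0 = 138.5·2.9047 − 305.0 = 97.303.
Gain = 97.303 / 230.670 = 0.4218 → 0.422.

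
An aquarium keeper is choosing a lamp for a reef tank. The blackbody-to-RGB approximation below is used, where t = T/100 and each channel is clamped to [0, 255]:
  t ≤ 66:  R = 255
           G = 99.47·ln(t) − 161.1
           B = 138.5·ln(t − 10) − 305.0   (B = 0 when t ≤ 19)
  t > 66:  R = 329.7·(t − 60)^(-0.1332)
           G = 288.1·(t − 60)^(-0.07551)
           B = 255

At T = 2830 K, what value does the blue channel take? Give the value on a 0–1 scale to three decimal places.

t = 2830/100 = 28.3; the t ≤ 66 branch applies.
B = 138.5·ln(28.3 − 10) − 305.0 = 138.5·ln 18.3 − 305.0 = 138.5·2.9069 − 305.0 = 97.606.
On a 0–1 scale: 97.606/255 = 0.3828 → 0.383.

0.383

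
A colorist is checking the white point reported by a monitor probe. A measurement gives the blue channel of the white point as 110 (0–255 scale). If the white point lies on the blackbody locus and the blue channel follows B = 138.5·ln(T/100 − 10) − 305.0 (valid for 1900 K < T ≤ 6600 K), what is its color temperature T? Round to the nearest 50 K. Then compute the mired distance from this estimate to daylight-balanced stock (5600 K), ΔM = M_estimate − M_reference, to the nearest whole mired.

+155 mireds

ln(t − 10) = (110 + 305.0) / 138.5 = 2.9964.
t − 10 = e^2.9964 = 20.013, so t = 30.013.
T = 100·t = 3001 K → 3000 K to the nearest 50 K.
M_estimate = 10⁶/3000 = 333.33; M_reference = 10⁶/5600 = 178.57.
ΔM = 333.33 − 178.57 = 154.76 → +155 mireds.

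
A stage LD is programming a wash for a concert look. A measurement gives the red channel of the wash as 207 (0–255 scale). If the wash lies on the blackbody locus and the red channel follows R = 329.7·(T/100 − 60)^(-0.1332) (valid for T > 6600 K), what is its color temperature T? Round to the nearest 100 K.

9300 K

(t − 60)^(-0.1332) = 207/329.7 = 0.62784.
t − 60 = 0.62784^(1/-0.1332) = 0.62784^(-7.508) = 32.933, so t = 92.933.
T = 100·t = 9293 K → 9300 K to the nearest 100 K.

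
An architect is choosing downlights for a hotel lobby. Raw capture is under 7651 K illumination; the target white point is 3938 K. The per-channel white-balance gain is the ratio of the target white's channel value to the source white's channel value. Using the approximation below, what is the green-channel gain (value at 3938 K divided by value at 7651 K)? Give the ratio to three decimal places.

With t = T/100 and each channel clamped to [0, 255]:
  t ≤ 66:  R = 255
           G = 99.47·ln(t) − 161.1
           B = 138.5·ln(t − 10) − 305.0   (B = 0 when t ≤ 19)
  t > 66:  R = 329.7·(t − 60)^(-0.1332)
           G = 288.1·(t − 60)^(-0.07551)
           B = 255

At 7651 K (t = 76.51):
  G = 288.1·(76.51 − 60)^(-0.07551) = 288.1·16.51^(-0.07551) = 288.1·0.80919 = 233.126.
At 3938 K (t = 39.38):
  G = 99.47·ln 39.38 − 161.1 = 99.47·3.6733 − 161.1 = 204.279.
Gain = 204.279 / 233.126 = 0.8763 → 0.876.

0.876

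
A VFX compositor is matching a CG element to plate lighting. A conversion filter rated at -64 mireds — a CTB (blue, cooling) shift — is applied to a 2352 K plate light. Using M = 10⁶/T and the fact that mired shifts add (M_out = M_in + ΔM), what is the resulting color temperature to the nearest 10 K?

M_in = 10⁶/2352 = 425.17 mireds.
M_out = 425.17 + (-64) = 361.17 mireds.
T_out = 10⁶/361.17 = 2768.8 K → 2770 K.

2770 K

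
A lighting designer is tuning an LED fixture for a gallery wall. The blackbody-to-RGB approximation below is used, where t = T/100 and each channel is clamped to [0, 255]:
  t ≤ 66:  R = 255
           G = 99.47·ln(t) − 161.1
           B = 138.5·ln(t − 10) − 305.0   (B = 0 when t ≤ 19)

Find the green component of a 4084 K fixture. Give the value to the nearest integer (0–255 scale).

t = 4084/100 = 40.84; the t ≤ 66 branch applies.
G = 99.47·ln 40.84 − 161.1 = 99.47·3.7097 − 161.1 = 207.900.
Rounded: 208.

208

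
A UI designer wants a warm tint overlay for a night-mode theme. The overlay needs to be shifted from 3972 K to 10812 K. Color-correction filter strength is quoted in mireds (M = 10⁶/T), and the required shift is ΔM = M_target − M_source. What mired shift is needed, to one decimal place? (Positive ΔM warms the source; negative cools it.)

M_source = 10⁶/3972 = 251.762; M_target = 10⁶/10812 = 92.490.
ΔM = 92.490 − 251.762 = -159.273 → -159.3 mireds, a cooling shift.

-159.3 mireds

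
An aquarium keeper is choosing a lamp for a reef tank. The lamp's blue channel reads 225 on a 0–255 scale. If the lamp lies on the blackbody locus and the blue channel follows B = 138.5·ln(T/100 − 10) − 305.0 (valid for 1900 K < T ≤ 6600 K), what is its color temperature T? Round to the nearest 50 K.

ln(t − 10) = (225 + 305.0) / 138.5 = 3.8267.
t − 10 = e^3.8267 = 45.911, so t = 55.911.
T = 100·t = 5591 K → 5600 K to the nearest 50 K.

5600 K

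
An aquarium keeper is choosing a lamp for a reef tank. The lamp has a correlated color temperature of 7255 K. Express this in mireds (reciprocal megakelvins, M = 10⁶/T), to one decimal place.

137.8 mireds

M = 10⁶ / 7255 = 137.836 → 137.8 mireds.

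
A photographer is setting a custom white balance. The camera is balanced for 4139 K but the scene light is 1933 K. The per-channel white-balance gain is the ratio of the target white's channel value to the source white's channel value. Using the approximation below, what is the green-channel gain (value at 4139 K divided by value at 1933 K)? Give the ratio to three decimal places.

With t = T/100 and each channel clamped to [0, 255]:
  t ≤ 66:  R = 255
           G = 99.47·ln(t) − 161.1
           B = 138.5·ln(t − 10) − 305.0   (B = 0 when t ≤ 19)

At 1933 K (t = 19.33):
  G = 99.47·ln 19.33 − 161.1 = 99.47·2.9617 − 161.1 = 133.496.
At 4139 K (t = 41.39):
  G = 99.47·ln 41.39 − 161.1 = 99.47·3.7230 − 161.1 = 209.231.
Gain = 209.231 / 133.496 = 1.5673 → 1.567.

1.567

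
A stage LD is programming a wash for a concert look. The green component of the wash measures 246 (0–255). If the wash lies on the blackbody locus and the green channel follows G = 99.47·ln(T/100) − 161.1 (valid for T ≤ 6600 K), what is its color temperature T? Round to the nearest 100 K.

6000 K

ln t = (246 + 161.1) / 99.47 = 4.0927.
t = e^4.0927 = 59.901.
T = 100·t = 5990 K → 6000 K to the nearest 100 K.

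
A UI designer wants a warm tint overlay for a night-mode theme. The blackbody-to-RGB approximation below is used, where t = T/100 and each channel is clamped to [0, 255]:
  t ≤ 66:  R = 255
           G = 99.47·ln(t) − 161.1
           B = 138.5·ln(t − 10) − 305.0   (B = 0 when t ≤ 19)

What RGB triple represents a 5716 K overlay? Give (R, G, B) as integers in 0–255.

(255, 241, 229)

t = 5716/100 = 57.16; the t ≤ 66 branch applies.
R = 255 by definition for t ≤ 66.
G = 99.47·ln 57.16 − 161.1 = 99.47·4.0459 − 161.1 = 241.341.
B = 138.5·ln(57.16 − 10) − 305.0 = 138.5·ln 47.16 − 305.0 = 138.5·3.8535 − 305.0 = 228.716.
Rounded: (255, 241, 229).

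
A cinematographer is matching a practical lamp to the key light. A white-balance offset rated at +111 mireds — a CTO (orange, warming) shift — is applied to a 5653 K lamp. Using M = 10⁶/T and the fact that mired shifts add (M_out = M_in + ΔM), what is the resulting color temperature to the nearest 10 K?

3470 K

M_in = 10⁶/5653 = 176.90 mireds.
M_out = 176.90 + (+111) = 287.90 mireds.
T_out = 10⁶/287.90 = 3473.5 K → 3470 K.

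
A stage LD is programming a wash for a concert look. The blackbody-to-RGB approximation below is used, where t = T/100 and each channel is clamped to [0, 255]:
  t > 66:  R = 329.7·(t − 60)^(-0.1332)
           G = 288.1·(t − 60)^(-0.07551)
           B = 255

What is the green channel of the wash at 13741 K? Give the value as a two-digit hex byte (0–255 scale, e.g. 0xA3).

t = 13741/100 = 137.41; the t > 66 branch applies.
G = 288.1·(137.41 − 60)^(-0.07551) = 288.1·77.41^(-0.07551) = 288.1·0.72007 = 207.453.
Rounded: 207; in hex, 0xCF.

0xCF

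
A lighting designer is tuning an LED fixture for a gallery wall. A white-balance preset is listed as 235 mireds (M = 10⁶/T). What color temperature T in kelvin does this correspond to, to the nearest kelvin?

T = 10⁶ / 235 = 4255.32 K → 4255 K.

4255 K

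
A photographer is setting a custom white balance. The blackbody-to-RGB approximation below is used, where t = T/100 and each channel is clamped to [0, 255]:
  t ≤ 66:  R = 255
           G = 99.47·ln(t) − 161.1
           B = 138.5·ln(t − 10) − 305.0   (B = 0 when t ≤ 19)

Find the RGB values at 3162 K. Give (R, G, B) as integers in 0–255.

t = 3162/100 = 31.62; the t ≤ 66 branch applies.
R = 255 by definition for t ≤ 66.
G = 99.47·ln 31.62 − 161.1 = 99.47·3.4538 − 161.1 = 182.448.
B = 138.5·ln(31.62 − 10) − 305.0 = 138.5·ln 21.62 − 305.0 = 138.5·3.0736 − 305.0 = 120.696.
Rounded: (255, 182, 121).

(255, 182, 121)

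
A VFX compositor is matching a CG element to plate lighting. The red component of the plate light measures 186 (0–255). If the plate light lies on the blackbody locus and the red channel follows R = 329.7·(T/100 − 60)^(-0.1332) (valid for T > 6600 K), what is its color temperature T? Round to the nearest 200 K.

(t − 60)^(-0.1332) = 186/329.7 = 0.56415.
t − 60 = 0.56415^(1/-0.1332) = 0.56415^(-7.508) = 73.521, so t = 133.521.
T = 100·t = 13352 K → 13400 K to the nearest 200 K.

13400 K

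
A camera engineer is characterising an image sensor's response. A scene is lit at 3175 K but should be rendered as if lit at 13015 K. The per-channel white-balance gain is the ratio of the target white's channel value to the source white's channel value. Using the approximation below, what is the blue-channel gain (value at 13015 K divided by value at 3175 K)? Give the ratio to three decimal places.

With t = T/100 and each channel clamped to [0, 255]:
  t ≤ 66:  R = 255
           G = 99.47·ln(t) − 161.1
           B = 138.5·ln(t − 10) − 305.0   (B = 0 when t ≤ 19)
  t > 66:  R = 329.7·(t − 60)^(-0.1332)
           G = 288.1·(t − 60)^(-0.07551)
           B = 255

2.098

At 3175 K (t = 31.75):
  B = 138.5·ln(31.75 − 10) − 305.0 = 138.5·ln 21.75 − 305.0 = 138.5·3.0796 − 305.0 = 121.527.
At 13015 K (t = 130.15):
  B = 255 by definition for t > 66.
Gain = 255.000 / 121.527 = 2.0983 → 2.098.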